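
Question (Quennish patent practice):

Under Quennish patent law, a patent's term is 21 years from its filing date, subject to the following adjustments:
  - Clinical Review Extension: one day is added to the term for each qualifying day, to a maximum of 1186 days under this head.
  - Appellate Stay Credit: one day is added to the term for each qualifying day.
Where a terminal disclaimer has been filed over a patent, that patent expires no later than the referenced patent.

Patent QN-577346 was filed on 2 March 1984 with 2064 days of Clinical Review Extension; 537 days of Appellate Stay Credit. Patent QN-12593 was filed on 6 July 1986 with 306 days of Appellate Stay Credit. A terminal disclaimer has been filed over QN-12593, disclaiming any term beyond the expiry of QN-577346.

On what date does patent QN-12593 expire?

2008-05-07

Natural term of QN-12593:
  Base: filing + 21 years → 6 July 2007.
  Appellate Stay Credit: +306 days → 7 May 2008.
Expiry of referenced patent QN-577346:
  Base: filing + 21 years → 2 March 2005.
  Clinical Review Extension: 2064 days claimed exceeds the 1186-day cap, so +1186 days → 31 May 2008.
  Appellate Stay Credit: +537 days → 19 November 2009.
Terminal disclaimer: QN-12593 expires on the earlier of 7 May 2008 and 19 November 2009.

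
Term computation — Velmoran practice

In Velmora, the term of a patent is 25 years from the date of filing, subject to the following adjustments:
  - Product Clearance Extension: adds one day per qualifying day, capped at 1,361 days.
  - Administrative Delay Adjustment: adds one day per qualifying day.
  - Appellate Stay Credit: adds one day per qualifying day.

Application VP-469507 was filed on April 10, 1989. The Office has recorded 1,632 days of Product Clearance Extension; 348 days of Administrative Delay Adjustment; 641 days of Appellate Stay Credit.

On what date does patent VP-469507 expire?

September 15, 2020

Base term: filing date + 25 years → 10 April 2014.
Product Clearance Extension: 1632 days claimed exceeds the 1361-day cap, so +1361 days → 31 December 2017.
Administrative Delay Adjustment: +348 days → 14 December 2018.
Appellate Stay Credit: +641 days → 15 September 2020.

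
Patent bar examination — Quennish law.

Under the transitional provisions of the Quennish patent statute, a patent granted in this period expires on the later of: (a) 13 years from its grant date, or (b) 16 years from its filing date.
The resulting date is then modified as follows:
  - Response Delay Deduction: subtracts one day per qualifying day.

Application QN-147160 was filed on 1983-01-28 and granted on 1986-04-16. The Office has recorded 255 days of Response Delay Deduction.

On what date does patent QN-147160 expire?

1998-08-04

(a) grant + 13 years → 16 April 1999.
(b) filing + 16 years → 28 January 1999.
Later of the two: 16 April 1999.
Response Delay Deduction: −255 days → 4 August 1998.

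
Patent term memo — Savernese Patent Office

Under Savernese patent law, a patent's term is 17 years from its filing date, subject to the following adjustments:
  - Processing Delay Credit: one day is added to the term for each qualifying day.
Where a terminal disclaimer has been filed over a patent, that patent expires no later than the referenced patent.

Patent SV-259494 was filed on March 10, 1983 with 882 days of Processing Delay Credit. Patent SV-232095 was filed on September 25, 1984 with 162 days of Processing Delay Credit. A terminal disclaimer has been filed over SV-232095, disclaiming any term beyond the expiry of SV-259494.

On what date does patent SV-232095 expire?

Natural term of SV-232095:
  Base: filing + 17 years → 25 September 2001.
  Processing Delay Credit: +162 days → 6 March 2002.
Expiry of referenced patent SV-259494:
  Base: filing + 17 years → 10 March 2000.
  Processing Delay Credit: +882 days → 9 August 2002.
Terminal disclaimer: SV-232095 expires on the earlier of 6 March 2002 and 9 August 2002.

March 6, 2002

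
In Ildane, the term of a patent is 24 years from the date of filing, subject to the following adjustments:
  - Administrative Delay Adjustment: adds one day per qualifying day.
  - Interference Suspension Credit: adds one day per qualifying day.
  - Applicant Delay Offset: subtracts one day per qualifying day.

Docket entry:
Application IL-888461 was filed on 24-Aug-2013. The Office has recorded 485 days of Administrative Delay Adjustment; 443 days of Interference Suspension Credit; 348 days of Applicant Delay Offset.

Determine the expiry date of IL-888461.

March 27, 2039

Base term: filing date + 24 years → 24 August 2037.
Administrative Delay Adjustment: +485 days → 22 December 2038.
Interference Suspension Credit: +443 days → 9 March 2040.
Applicant Delay Offset: −348 days → 27 March 2039.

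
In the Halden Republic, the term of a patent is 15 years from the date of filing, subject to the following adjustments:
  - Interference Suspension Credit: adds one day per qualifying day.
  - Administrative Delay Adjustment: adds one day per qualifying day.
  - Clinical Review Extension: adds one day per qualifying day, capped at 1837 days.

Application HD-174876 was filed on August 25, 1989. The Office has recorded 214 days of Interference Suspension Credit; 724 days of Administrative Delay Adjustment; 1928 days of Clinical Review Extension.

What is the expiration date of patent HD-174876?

2012-03-31

Base term: filing date + 15 years → 25 August 2004.
Interference Suspension Credit: +214 days → 27 March 2005.
Administrative Delay Adjustment: +724 days → 21 March 2007.
Clinical Review Extension: 1928 days claimed exceeds the 1837-day cap, so +1837 days → 31 March 2012.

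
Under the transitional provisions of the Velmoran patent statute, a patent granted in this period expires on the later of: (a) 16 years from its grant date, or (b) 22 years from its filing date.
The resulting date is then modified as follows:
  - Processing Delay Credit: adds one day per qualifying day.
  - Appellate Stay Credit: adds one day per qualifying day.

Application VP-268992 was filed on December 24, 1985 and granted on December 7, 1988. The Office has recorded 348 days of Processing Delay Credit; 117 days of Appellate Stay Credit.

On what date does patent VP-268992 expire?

(a) grant + 16 years → 7 December 2004.
(b) filing + 22 years → 24 December 2007.
Later of the two: 24 December 2007.
Processing Delay Credit: +348 days → 6 December 2008.
Appellate Stay Credit: +117 days → 2 April 2009.

2009-04-02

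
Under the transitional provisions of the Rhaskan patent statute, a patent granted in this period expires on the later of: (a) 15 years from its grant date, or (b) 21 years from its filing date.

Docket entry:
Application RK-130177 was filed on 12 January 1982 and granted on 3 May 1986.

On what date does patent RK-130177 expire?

January 12, 2003

(a) grant + 15 years → 3 May 2001.
(b) filing + 21 years → 12 January 2003.
Later of the two: 12 January 2003.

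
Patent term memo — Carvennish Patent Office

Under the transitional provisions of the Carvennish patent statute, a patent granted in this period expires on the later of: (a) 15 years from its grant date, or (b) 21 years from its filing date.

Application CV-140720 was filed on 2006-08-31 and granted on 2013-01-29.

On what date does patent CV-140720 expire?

(a) grant + 15 years → 29 January 2028.
(b) filing + 21 years → 31 August 2027.
Later of the two: 29 January 2028.

January 29, 2028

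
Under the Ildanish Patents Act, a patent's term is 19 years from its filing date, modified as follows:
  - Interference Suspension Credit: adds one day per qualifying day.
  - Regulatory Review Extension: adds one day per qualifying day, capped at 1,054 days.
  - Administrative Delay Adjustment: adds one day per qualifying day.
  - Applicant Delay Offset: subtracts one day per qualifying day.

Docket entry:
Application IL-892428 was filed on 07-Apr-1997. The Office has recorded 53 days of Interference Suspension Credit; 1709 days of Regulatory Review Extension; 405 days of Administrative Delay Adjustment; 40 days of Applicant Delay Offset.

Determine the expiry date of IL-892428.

April 18, 2020

Base term: filing date + 19 years → 7 April 2016.
Interference Suspension Credit: +53 days → 30 May 2016.
Regulatory Review Extension: 1709 days claimed exceeds the 1054-day cap, so +1054 days → 19 April 2019.
Administrative Delay Adjustment: +405 days → 28 May 2020.
Applicant Delay Offset: −40 days → 18 April 2020.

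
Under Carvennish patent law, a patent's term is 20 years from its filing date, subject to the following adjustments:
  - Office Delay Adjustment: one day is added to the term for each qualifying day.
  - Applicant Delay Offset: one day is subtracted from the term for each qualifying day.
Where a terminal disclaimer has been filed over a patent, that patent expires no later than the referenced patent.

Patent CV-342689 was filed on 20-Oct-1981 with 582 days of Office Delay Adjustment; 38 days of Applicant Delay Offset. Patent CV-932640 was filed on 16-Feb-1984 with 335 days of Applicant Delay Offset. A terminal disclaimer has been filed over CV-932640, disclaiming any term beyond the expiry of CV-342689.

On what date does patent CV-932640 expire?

Natural term of CV-932640:
  Base: filing + 20 years → 16 February 2004.
  Applicant Delay Offset: −335 days → 18 March 2003.
Expiry of referenced patent CV-342689:
  Base: filing + 20 years → 20 October 2001.
  Office Delay Adjustment: +582 days → 25 May 2003.
  Applicant Delay Offset: −38 days → 17 April 2003.
Terminal disclaimer: CV-932640 expires on the earlier of 18 March 2003 and 17 April 2003.

2003-03-18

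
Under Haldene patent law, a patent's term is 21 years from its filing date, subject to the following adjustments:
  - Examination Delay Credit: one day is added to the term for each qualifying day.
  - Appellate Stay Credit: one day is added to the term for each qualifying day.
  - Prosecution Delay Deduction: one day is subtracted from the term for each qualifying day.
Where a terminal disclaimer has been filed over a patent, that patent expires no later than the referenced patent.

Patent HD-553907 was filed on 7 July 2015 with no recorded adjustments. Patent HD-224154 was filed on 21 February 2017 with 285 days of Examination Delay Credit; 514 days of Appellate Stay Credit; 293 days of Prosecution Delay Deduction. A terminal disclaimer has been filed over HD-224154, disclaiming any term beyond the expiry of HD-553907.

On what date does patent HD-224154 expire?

2036-07-07

Natural term of HD-224154:
  Base: filing + 21 years → 21 February 2038.
  Examination Delay Credit: +285 days → 3 December 2038.
  Appellate Stay Credit: +514 days → 30 April 2040.
  Prosecution Delay Deduction: −293 days → 12 July 2039.
Expiry of referenced patent HD-553907:
  Base: filing + 21 years → 7 July 2036.
Terminal disclaimer: HD-224154 expires on the earlier of 12 July 2039 and 7 July 2036.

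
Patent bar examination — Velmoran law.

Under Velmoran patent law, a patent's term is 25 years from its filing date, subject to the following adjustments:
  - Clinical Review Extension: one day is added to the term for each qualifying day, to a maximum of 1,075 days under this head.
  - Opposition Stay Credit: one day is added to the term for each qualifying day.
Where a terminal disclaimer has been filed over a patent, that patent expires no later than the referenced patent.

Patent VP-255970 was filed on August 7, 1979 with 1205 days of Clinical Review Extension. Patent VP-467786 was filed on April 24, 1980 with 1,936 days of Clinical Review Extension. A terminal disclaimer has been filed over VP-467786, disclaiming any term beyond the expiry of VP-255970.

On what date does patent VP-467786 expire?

2007-07-18

Natural term of VP-467786:
  Base: filing + 25 years → 24 April 2005.
  Clinical Review Extension: 1936 days claimed exceeds the 1075-day cap, so +1075 days → 3 April 2008.
Expiry of referenced patent VP-255970:
  Base: filing + 25 years → 7 August 2004.
  Clinical Review Extension: 1205 days claimed exceeds the 1075-day cap, so +1075 days → 18 July 2007.
Terminal disclaimer: VP-467786 expires on the earlier of 3 April 2008 and 18 July 2007.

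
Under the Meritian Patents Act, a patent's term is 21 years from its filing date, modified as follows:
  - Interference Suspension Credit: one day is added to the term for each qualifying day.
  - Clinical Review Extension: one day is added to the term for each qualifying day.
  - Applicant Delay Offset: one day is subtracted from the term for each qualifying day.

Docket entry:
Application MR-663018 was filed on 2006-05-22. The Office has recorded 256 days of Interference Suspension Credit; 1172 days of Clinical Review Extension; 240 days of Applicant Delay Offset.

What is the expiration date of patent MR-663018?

2030-08-22

Base term: filing date + 21 years → 22 May 2027.
Interference Suspension Credit: +256 days → 2 February 2028.
Clinical Review Extension: +1172 days → 19 April 2031.
Applicant Delay Offset: −240 days → 22 August 2030.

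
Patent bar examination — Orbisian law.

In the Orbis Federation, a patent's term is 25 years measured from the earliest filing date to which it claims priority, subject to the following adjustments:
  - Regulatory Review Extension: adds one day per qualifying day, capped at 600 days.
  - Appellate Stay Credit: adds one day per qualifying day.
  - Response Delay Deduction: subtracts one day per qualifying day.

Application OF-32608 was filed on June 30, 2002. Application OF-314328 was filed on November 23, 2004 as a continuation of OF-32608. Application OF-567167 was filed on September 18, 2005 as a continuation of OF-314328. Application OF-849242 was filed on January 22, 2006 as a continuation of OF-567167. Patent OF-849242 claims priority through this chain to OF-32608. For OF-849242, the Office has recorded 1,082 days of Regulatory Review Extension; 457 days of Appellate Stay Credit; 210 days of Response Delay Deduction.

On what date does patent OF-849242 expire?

2029-10-24

Earliest priority filing: 30 June 2002.
Base term: 30 June 2002 + 25 years → 30 June 2027.
Regulatory Review Extension: 1082 days claimed exceeds the 600-day cap, so +600 days → 19 February 2029.
Appellate Stay Credit: +457 days → 22 May 2030.
Response Delay Deduction: −210 days → 24 October 2029.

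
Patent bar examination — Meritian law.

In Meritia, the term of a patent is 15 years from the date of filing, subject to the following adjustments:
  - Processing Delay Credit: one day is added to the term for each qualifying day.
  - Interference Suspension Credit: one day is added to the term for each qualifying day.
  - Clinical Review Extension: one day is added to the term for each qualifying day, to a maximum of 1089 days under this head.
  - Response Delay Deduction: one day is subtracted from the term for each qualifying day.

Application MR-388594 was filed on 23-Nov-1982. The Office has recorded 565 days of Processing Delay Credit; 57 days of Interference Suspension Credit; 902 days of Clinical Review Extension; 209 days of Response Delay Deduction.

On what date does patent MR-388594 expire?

June 30, 2001

Base term: filing date + 15 years → 23 November 1997.
Processing Delay Credit: +565 days → 11 June 1999.
Interference Suspension Credit: +57 days → 7 August 1999.
Clinical Review Extension: 902 days (within the 1089-day cap) → +902 days → 25 January 2002.
Response Delay Deduction: −209 days → 30 June 2001.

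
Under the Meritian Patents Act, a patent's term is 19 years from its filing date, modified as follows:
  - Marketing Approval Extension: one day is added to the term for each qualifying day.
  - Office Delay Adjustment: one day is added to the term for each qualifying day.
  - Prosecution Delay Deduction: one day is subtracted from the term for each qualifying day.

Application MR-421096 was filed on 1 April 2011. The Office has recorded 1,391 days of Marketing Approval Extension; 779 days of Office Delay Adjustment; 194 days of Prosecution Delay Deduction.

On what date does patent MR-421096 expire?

Base term: filing date + 19 years → 1 April 2030.
Marketing Approval Extension: +1391 days → 21 January 2034.
Office Delay Adjustment: +779 days → 10 March 2036.
Prosecution Delay Deduction: −194 days → 29 August 2035.

August 29, 2035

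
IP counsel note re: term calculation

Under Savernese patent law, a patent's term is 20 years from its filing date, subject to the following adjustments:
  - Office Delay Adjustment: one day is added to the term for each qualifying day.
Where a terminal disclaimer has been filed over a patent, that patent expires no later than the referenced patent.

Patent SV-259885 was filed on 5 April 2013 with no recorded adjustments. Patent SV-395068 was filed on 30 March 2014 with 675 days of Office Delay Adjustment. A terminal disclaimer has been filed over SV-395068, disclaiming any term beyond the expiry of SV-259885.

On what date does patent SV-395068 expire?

April 5, 2033

Natural term of SV-395068:
  Base: filing + 20 years → 30 March 2034.
  Office Delay Adjustment: +675 days → 3 February 2036.
Expiry of referenced patent SV-259885:
  Base: filing + 20 years → 5 April 2033.
Terminal disclaimer: SV-395068 expires on the earlier of 3 February 2036 and 5 April 2033.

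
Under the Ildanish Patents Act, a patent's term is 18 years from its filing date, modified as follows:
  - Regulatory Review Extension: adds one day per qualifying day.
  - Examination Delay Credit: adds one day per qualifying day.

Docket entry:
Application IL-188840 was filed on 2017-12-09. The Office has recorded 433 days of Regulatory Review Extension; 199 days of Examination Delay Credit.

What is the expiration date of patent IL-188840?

Base term: filing date + 18 years → 9 December 2035.
Regulatory Review Extension: +433 days → 14 February 2037.
Examination Delay Credit: +199 days → 1 September 2037.

2037-09-01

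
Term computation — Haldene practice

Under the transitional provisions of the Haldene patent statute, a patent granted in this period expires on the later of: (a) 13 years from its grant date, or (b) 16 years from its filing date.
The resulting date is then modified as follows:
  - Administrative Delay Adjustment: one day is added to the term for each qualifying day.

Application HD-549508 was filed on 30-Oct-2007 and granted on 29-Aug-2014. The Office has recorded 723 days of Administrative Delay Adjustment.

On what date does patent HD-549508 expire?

(a) grant + 13 years → 29 August 2027.
(b) filing + 16 years → 30 October 2023.
Later of the two: 29 August 2027.
Administrative Delay Adjustment: +723 days → 21 August 2029.

August 21, 2029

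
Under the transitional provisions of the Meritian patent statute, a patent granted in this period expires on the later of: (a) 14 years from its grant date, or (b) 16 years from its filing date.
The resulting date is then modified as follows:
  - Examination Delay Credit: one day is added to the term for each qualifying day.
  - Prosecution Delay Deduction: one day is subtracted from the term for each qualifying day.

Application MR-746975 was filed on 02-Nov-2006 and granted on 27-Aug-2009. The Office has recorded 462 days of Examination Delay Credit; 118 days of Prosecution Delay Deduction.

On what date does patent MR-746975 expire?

2024-08-05

(a) grant + 14 years → 27 August 2023.
(b) filing + 16 years → 2 November 2022.
Later of the two: 27 August 2023.
Examination Delay Credit: +462 days → 1 December 2024.
Prosecution Delay Deduction: −118 days → 5 August 2024.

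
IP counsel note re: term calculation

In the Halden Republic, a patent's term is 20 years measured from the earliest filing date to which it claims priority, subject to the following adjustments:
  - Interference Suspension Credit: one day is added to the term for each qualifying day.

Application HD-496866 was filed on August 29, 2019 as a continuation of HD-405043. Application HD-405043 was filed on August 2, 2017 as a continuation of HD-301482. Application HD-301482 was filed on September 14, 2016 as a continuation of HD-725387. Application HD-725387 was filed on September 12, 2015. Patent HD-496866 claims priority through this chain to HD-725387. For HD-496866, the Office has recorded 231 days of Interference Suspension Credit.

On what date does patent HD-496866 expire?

Earliest priority filing: 12 September 2015.
Base term: 12 September 2015 + 20 years → 12 September 2035.
Interference Suspension Credit: +231 days → 30 April 2036.

April 30, 2036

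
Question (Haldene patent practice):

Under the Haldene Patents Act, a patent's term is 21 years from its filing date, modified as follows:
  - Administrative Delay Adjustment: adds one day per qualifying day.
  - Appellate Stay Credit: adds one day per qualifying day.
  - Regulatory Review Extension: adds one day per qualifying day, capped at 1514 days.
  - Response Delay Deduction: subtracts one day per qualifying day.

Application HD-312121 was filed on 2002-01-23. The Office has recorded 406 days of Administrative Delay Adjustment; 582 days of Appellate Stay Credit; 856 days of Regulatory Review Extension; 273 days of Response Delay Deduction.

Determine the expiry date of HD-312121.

May 13, 2027

Base term: filing date + 21 years → 23 January 2023.
Administrative Delay Adjustment: +406 days → 4 March 2024.
Appellate Stay Credit: +582 days → 7 October 2025.
Regulatory Review Extension: 856 days (within the 1514-day cap) → +856 days → 10 February 2028.
Response Delay Deduction: −273 days → 13 May 2027.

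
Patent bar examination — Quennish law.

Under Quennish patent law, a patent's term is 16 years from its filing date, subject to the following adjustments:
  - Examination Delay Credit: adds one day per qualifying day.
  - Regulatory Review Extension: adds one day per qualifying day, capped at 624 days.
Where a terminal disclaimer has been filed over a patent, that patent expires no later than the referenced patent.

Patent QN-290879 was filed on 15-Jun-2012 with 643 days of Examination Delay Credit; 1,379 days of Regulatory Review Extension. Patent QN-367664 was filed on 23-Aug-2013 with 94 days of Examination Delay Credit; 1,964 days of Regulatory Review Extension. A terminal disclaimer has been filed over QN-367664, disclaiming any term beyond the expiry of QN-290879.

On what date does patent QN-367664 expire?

Natural term of QN-367664:
  Base: filing + 16 years → 23 August 2029.
  Examination Delay Credit: +94 days → 25 November 2029.
  Regulatory Review Extension: 1964 days claimed exceeds the 624-day cap, so +624 days → 11 August 2031.
Expiry of referenced patent QN-290879:
  Base: filing + 16 years → 15 June 2028.
  Examination Delay Credit: +643 days → 20 March 2030.
  Regulatory Review Extension: 1379 days claimed exceeds the 624-day cap, so +624 days → 4 December 2031.
Terminal disclaimer: QN-367664 expires on the earlier of 11 August 2031 and 4 December 2031.

August 11, 2031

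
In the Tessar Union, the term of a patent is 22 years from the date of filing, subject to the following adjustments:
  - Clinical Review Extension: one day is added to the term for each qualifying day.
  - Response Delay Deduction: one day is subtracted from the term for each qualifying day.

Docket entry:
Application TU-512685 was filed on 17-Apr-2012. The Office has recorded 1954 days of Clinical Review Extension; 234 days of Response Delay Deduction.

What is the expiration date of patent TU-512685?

2039-01-01

Base term: filing date + 22 years → 17 April 2034.
Clinical Review Extension: +1954 days → 23 August 2039.
Response Delay Deduction: −234 days → 1 January 2039.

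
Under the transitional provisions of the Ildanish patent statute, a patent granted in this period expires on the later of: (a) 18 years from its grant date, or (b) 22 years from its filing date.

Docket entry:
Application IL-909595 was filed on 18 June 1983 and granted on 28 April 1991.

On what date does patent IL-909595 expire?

2009-04-28

(a) grant + 18 years → 28 April 2009.
(b) filing + 22 years → 18 June 2005.
Later of the two: 28 April 2009.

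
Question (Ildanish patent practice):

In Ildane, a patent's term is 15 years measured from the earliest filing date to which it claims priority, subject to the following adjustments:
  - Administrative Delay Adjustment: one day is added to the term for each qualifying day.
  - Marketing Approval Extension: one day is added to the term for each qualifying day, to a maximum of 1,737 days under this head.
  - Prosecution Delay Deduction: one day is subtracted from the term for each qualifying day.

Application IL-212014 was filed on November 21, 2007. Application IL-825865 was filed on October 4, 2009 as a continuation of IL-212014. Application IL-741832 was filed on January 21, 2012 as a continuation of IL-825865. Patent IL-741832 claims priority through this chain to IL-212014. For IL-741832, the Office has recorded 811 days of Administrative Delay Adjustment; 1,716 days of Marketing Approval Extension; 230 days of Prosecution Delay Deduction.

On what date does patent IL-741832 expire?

Earliest priority filing: 21 November 2007.
Base term: 21 November 2007 + 15 years → 21 November 2022.
Administrative Delay Adjustment: +811 days → 9 February 2025.
Marketing Approval Extension: 1716 days (within the 1737-day cap) → +1716 days → 22 October 2029.
Prosecution Delay Deduction: −230 days → 6 March 2029.

March 6, 2029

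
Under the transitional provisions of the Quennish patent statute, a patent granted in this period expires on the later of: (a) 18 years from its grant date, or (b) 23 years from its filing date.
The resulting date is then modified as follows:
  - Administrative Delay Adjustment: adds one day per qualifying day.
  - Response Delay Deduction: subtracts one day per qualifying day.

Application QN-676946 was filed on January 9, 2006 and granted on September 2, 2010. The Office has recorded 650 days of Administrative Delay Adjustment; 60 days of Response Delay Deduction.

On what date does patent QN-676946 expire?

(a) grant + 18 years → 2 September 2028.
(b) filing + 23 years → 9 January 2029.
Later of the two: 9 January 2029.
Administrative Delay Adjustment: +650 days → 21 October 2030.
Response Delay Deduction: −60 days → 22 August 2030.

2030-08-22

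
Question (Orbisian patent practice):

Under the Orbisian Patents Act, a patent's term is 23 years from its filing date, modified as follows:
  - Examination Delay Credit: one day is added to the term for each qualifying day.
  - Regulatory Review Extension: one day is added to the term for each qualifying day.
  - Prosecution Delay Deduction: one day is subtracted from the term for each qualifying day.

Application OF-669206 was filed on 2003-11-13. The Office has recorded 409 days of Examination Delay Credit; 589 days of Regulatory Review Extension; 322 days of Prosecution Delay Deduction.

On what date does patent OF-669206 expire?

Base term: filing date + 23 years → 13 November 2026.
Examination Delay Credit: +409 days → 27 December 2027.
Regulatory Review Extension: +589 days → 7 August 2029.
Prosecution Delay Deduction: −322 days → 19 September 2028.

2028-09-19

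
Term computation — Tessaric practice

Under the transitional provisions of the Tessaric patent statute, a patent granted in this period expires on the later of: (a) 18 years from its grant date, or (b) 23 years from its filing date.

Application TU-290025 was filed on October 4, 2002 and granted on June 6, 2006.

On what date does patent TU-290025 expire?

(a) grant + 18 years → 6 June 2024.
(b) filing + 23 years → 4 October 2025.
Later of the two: 4 October 2025.

October 4, 2025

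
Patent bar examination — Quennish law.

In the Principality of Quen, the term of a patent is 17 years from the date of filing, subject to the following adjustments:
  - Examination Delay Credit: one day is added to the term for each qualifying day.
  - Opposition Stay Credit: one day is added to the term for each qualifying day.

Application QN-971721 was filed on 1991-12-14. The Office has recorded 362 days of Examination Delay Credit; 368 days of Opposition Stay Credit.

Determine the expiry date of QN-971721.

Base term: filing date + 17 years → 14 December 2008.
Examination Delay Credit: +362 days → 11 December 2009.
Opposition Stay Credit: +368 days → 14 December 2010.

2010-12-14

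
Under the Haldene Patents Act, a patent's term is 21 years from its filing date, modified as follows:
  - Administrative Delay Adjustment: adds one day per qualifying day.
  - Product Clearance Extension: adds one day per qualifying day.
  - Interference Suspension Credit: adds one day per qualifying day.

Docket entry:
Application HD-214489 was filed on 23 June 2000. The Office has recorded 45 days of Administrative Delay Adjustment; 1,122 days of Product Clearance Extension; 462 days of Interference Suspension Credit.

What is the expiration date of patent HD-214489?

Base term: filing date + 21 years → 23 June 2021.
Administrative Delay Adjustment: +45 days → 7 August 2021.
Product Clearance Extension: +1122 days → 2 September 2024.
Interference Suspension Credit: +462 days → 8 December 2025.

2025-12-08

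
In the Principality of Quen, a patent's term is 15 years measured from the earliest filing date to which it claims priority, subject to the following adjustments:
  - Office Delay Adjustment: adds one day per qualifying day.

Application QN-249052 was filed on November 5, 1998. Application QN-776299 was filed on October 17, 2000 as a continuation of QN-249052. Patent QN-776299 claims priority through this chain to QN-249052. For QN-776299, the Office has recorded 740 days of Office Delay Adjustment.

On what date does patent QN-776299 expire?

Earliest priority filing: 5 November 1998.
Base term: 5 November 1998 + 15 years → 5 November 2013.
Office Delay Adjustment: +740 days → 15 November 2015.

2015-11-15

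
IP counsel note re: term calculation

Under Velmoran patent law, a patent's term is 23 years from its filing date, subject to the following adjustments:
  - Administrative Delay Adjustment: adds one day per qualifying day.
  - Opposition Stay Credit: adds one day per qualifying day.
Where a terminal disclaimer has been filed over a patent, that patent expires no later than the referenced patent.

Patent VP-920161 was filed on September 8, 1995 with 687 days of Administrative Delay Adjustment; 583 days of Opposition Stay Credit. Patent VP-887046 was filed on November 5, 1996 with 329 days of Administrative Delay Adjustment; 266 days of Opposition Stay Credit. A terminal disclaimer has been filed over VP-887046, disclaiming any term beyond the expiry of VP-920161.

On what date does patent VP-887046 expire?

June 22, 2021

Natural term of VP-887046:
  Base: filing + 23 years → 5 November 2019.
  Administrative Delay Adjustment: +329 days → 29 September 2020.
  Opposition Stay Credit: +266 days → 22 June 2021.
Expiry of referenced patent VP-920161:
  Base: filing + 23 years → 8 September 2018.
  Administrative Delay Adjustment: +687 days → 26 July 2020.
  Opposition Stay Credit: +583 days → 1 March 2022.
Terminal disclaimer: VP-887046 expires on the earlier of 22 June 2021 and 1 March 2022.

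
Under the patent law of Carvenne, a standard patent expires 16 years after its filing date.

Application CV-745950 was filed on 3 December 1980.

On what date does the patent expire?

Filing date + 16 years → 3 December 1996.

1996-12-03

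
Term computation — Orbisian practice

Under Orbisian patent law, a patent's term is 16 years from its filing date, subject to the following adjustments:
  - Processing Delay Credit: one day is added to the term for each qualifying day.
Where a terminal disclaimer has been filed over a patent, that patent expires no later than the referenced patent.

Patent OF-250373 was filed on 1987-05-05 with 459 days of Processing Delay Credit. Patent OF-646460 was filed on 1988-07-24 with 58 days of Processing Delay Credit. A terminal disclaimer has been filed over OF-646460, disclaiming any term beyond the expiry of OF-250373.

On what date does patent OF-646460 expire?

August 6, 2004

Natural term of OF-646460:
  Base: filing + 16 years → 24 July 2004.
  Processing Delay Credit: +58 days → 20 September 2004.
Expiry of referenced patent OF-250373:
  Base: filing + 16 years → 5 May 2003.
  Processing Delay Credit: +459 days → 6 August 2004.
Terminal disclaimer: OF-646460 expires on the earlier of 20 September 2004 and 6 August 2004.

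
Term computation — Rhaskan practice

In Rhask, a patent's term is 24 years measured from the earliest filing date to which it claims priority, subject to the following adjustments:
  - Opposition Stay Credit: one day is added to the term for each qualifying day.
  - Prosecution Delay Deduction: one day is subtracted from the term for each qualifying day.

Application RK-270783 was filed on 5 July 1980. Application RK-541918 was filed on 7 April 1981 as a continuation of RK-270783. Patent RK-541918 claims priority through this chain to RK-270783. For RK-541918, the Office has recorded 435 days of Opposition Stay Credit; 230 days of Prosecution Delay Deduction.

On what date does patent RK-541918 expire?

Earliest priority filing: 5 July 1980.
Base term: 5 July 1980 + 24 years → 5 July 2004.
Opposition Stay Credit: +435 days → 13 September 2005.
Prosecution Delay Deduction: −230 days → 26 January 2005.

January 26, 2005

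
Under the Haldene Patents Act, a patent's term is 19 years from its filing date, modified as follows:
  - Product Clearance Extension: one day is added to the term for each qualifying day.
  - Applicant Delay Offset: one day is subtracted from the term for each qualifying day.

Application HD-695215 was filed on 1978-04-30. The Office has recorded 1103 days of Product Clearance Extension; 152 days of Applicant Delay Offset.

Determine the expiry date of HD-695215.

December 7, 1999

Base term: filing date + 19 years → 30 April 1997.
Product Clearance Extension: +1103 days → 7 May 2000.
Applicant Delay Offset: −152 days → 7 December 1999.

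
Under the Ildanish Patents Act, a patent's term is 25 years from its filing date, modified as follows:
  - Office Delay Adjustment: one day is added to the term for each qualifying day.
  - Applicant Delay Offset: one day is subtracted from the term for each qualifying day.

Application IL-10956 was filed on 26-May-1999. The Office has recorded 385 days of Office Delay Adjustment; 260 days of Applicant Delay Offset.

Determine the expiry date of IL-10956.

September 28, 2024

Base term: filing date + 25 years → 26 May 2024.
Office Delay Adjustment: +385 days → 15 June 2025.
Applicant Delay Offset: −260 days → 28 September 2024.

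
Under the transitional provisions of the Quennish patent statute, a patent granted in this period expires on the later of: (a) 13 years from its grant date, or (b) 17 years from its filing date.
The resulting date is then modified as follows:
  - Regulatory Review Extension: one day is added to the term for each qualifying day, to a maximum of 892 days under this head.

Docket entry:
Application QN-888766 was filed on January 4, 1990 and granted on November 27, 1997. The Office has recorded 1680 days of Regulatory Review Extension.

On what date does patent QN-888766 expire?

(a) grant + 13 years → 27 November 2010.
(b) filing + 17 years → 4 January 2007.
Later of the two: 27 November 2010.
Regulatory Review Extension: 1680 days claimed exceeds the 892-day cap, so +892 days → 7 May 2013.

2013-05-07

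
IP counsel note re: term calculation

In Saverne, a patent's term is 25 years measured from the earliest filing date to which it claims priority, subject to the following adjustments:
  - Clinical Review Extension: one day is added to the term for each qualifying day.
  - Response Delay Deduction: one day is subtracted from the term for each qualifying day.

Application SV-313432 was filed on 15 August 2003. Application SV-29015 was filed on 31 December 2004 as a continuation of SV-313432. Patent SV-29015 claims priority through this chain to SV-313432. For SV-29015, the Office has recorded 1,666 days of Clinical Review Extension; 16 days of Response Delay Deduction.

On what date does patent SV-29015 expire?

Earliest priority filing: 15 August 2003.
Base term: 15 August 2003 + 25 years → 15 August 2028.
Clinical Review Extension: +1666 days → 8 March 2033.
Response Delay Deduction: −16 days → 20 February 2033.

February 20, 2033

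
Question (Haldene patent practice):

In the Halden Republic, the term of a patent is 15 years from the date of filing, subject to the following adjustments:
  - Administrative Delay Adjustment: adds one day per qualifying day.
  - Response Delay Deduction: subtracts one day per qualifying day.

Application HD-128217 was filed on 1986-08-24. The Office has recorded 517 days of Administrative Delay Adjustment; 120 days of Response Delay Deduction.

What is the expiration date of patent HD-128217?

Base term: filing date + 15 years → 24 August 2001.
Administrative Delay Adjustment: +517 days → 23 January 2003.
Response Delay Deduction: −120 days → 25 September 2002.

2002-09-25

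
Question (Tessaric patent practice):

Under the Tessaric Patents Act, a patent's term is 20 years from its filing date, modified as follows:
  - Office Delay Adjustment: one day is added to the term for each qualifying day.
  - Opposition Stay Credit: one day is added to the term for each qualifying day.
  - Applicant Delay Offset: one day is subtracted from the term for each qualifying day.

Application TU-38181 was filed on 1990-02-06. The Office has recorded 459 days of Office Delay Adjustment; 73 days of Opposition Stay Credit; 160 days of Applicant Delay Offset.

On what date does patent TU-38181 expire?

2011-02-13

Base term: filing date + 20 years → 6 February 2010.
Office Delay Adjustment: +459 days → 11 May 2011.
Opposition Stay Credit: +73 days → 23 July 2011.
Applicant Delay Offset: −160 days → 13 February 2011.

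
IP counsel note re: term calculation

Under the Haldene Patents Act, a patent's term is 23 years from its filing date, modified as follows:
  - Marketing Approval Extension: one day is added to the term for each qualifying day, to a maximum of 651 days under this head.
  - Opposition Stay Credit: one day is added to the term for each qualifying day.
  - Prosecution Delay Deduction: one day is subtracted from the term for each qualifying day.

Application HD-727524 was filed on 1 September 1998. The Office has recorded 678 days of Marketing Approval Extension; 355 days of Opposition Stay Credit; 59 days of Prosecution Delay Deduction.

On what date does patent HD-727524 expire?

2024-04-05

Base term: filing date + 23 years → 1 September 2021.
Marketing Approval Extension: 678 days claimed exceeds the 651-day cap, so +651 days → 14 June 2023.
Opposition Stay Credit: +355 days → 3 June 2024.
Prosecution Delay Deduction: −59 days → 5 April 2024.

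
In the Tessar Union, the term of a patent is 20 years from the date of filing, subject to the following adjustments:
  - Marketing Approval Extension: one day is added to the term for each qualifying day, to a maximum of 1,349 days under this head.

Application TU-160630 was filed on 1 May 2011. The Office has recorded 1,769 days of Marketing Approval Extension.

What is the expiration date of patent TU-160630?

2035-01-09

Base term: filing date + 20 years → 1 May 2031.
Marketing Approval Extension: 1769 days claimed exceeds the 1349-day cap, so +1349 days → 9 January 2035.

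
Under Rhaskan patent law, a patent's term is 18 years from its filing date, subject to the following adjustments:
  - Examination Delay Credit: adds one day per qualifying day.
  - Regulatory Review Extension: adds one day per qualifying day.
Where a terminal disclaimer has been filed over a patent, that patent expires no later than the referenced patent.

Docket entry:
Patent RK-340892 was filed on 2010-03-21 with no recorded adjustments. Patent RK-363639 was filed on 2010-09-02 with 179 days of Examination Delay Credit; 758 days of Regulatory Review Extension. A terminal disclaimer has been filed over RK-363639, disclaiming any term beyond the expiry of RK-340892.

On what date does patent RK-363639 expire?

Natural term of RK-363639:
  Base: filing + 18 years → 2 September 2028.
  Examination Delay Credit: +179 days → 28 February 2029.
  Regulatory Review Extension: +758 days → 28 March 2031.
Expiry of referenced patent RK-340892:
  Base: filing + 18 years → 21 March 2028.
Terminal disclaimer: RK-363639 expires on the earlier of 28 March 2031 and 21 March 2028.

March 21, 2028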